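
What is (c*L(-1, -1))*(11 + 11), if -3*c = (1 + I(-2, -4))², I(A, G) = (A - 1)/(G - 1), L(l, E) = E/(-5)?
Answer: -1408/375 ≈ -3.7547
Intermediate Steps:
L(l, E) = -E/5 (L(l, E) = E*(-⅕) = -E/5)
I(A, G) = (-1 + A)/(-1 + G)
c = -64/75 (c = -(1 + (-1 - 2)/(-1 - 4))²/3 = -(1 - 3/(-5))²/3 = -(1 - ⅕*(-3))²/3 = -(1 + ⅗)²/3 = -(8/5)²/3 = -⅓*64/25 = -64/75 ≈ -0.85333)
(c*L(-1, -1))*(11 + 11) = (-(-64)*(-1)/375)*(11 + 11) = -64/75*⅕*22 = -64/375*22 = -1408/375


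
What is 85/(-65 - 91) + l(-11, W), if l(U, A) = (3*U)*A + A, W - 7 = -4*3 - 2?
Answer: 34859/156 ≈ 223.46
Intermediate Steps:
W = -7 (W = 7 + (-4*3 - 2) = 7 + (-12 - 2) = 7 - 14 = -7)
l(U, A) = A + 3*A*U (l(U, A) = 3*A*U + A = A + 3*A*U)
85/(-65 - 91) + l(-11, W) = 85/(-65 - 91) - 7*(1 + 3*(-11)) = 85/(-156) - 7*(1 - 33) = -1/156*85 - 7*(-32) = -85/156 + 224 = 34859/156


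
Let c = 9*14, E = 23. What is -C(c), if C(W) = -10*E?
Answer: 230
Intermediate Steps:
c = 126
C(W) = -230 (C(W) = -10*23 = -230)
-C(c) = -1*(-230) = 230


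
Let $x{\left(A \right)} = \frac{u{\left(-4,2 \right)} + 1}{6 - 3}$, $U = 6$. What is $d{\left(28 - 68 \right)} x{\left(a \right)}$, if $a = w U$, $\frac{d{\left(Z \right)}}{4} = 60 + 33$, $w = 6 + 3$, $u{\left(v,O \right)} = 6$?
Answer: $868$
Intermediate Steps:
$w = 9$
$d{\left(Z \right)} = 372$ ($d{\left(Z \right)} = 4 \left(60 + 33\right) = 4 \cdot 93 = 372$)
$a = 54$ ($a = 9 \cdot 6 = 54$)
$x{\left(A \right)} = \frac{7}{3}$ ($x{\left(A \right)} = \frac{6 + 1}{6 - 3} = \frac{7}{3}$)
$d{\left(28 - 68 \right)} x{\left(a \right)} = 372 \cdot \frac{7}{3} = 868$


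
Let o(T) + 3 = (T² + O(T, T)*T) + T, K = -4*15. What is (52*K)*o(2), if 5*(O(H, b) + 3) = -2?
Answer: 11856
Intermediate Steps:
K = -60
O(H, b) = -17/5 (O(H, b) = -3 + (⅕)*(-2) = -3 - ⅖ = -17/5)
o(T) = -3 + T² - 12*T/5 (o(T) = -3 + ((T² - 17*T/5) + T) = -3 + (T² - 12*T/5) = -3 + T² - 12*T/5)
(52*K)*o(2) = (52*(-60))*(-3 + 2² - 12/5*2) = -3120*(-3 + 4 - 24/5) = -3120*(-19/5) = 11856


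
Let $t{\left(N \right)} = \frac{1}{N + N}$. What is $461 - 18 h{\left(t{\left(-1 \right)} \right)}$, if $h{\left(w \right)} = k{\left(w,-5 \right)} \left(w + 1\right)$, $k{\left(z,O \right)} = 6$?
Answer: $407$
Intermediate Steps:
$t{\left(N \right)} = \frac{1}{2 N}$
$h{\left(w \right)} = 6 + 6 w$ ($h{\left(w \right)} = 6 \left(w + 1\right) = 6 \left(1 + w\right) = 6 + 6 w$)
$461 - 18 h{\left(t{\left(-1 \right)} \right)} = 461 - 18 \left(6 + 6 \frac{1}{2 \left(-1\right)}\right) = 461 - 18 \left(6 + 6 \cdot \frac{1}{2} \left(-1\right)\right) = 461 - 18 \left(6 + 6 \left(- \frac{1}{2}\right)\right) = 461 - 18 \left(6 - 3\right) = 461 - 18 \cdot 3 = 461 - 54 = 407$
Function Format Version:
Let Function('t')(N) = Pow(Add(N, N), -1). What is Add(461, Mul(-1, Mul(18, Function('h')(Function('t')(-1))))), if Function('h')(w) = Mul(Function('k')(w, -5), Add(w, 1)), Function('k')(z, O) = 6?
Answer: 407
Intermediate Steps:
Function('t')(N) = Mul(Rational(1, 2), Pow(N, -1)) (Function('t')(N) = Pow(Mul(2, N), -1) = Mul(Rational(1, 2), Pow(N, -1)))
Function('h')(w) = Add(6, Mul(6, w)) (Function('h')(w) = Mul(6, Add(w, 1)) = Mul(6, Add(1, w)) = Add(6, Mul(6, w)))
Add(461, Mul(-1, Mul(18, Function('h')(Function('t')(-1))))) = Add(461, Mul(-1, Mul(18, Add(6, Mul(6, Mul(Rational(1, 2), Pow(-1, -1))))))) = Add(461, Mul(-1, Mul(18, Add(6, Mul(6, Mul(Rational(1, 2), -1)))))) = Add(461, Mul(-1, Mul(18, Add(6, Mul(6, Rational(-1, 2)))))) = Add(461, Mul(-1, Mul(18, Add(6, -3)))) = Add(461, Mul(-1, Mul(18, 3))) = Add(461, Mul(-1, 54)) = Add(461, -54) = 407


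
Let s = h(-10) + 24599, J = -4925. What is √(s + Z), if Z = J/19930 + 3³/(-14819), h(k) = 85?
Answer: √86123871179083574746/59068534 ≈ 157.11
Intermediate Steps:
s = 24684 (s = 85 + 24599 = 24684)
Z = -14704337/59068534 (Z = -4925/19930 + 3³/(-14819) = -4925*1/19930 + 27*(-1/14819) = -985/3986 - 27/14819 = -14704337/59068534 ≈ -0.24894)
√(s + Z) = √(24684 - 14704337/59068534) = √(1458032988919/59068534) = √86123871179083574746/59068534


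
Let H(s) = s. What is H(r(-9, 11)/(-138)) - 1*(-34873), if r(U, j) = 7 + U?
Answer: 2406238/69 ≈ 34873.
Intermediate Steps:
H(r(-9, 11)/(-138)) - 1*(-34873) = (7 - 9)/(-138) - 1*(-34873) = -2*(-1/138) + 34873 = 1/69 + 34873 = 2406238/69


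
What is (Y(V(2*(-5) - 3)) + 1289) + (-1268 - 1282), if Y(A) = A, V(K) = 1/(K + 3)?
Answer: -12611/10 ≈ -1261.1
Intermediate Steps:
V(K) = 1/(3 + K)
(Y(V(2*(-5) - 3)) + 1289) + (-1268 - 1282) = (1/(3 + (2*(-5) - 3)) + 1289) + (-1268 - 1282) = (1/(3 + (-10 - 3)) + 1289) - 2550 = (1/(3 - 13) + 1289) - 2550 = (1/(-10) + 1289) - 2550 = (-⅒ + 1289) - 2550 = 12889/10 - 2550 = -12611/10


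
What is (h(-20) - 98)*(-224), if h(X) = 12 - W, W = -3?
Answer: 18592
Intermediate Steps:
h(X) = 15 (h(X) = 12 - 1*(-3) = 12 + 3 = 15)
(h(-20) - 98)*(-224) = (15 - 98)*(-224) = -83*(-224) = 18592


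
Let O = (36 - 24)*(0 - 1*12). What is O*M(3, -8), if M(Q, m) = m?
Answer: 1152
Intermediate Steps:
O = -144 (O = 12*(0 - 12) = 12*(-12) = -144)
O*M(3, -8) = -144*(-8) = 1152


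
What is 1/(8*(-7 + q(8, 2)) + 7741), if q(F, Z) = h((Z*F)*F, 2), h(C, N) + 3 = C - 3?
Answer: 1/8661 ≈ 0.00011546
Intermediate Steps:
h(C, N) = -6 + C (h(C, N) = -3 + (C - 3) = -3 + (-3 + C) = -6 + C)
q(F, Z) = -6 + Z*F² (q(F, Z) = -6 + (Z*F)*F = -6 + (F*Z)*F = -6 + Z*F²)
1/(8*(-7 + q(8, 2)) + 7741) = 1/(8*(-7 + (-6 + 2*8²)) + 7741) = 1/(8*(-7 + (-6 + 2*64)) + 7741) = 1/(8*(-7 + (-6 + 128)) + 7741) = 1/(8*(-7 + 122) + 7741) = 1/(8*115 + 7741) = 1/(920 + 7741) = 1/8661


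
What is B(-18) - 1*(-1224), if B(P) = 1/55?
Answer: 67321/55 ≈ 1224.0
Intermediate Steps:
B(P) = 1/55
B(-18) - 1*(-1224) = 1/55 - 1*(-1224) = 1/55 + 1224 = 67321/55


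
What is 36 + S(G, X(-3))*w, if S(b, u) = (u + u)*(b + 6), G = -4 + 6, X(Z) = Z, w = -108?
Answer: 5220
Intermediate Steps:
G = 2
S(b, u) = 2*u*(6 + b) (S(b, u) = (2*u)*(6 + b) = 2*u*(6 + b))
36 + S(G, X(-3))*w = 36 + (2*(-3)*(6 + 2))*(-108) = 36 + (2*(-3)*8)*(-108) = 36 - 48*(-108) = 36 + 5184 = 5220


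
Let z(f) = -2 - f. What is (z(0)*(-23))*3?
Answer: 138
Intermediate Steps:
(z(0)*(-23))*3 = ((-2 - 1*0)*(-23))*3 = ((-2 + 0)*(-23))*3 = -2*(-23)*3 = 46*3 = 138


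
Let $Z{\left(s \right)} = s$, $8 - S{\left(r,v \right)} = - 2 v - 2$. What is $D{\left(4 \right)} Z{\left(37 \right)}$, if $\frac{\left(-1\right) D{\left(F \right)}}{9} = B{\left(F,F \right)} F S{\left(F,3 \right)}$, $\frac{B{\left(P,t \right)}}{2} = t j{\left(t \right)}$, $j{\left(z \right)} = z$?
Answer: $-681984$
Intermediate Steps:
$S{\left(r,v \right)} = 10 + 2 v$ ($S{\left(r,v \right)} = 8 - \left(- 2 v - 2\right) = 8 - \left(-2 - 2 v\right) = 8 + \left(2 + 2 v\right) = 10 + 2 v$)
$B{\left(P,t \right)} = 2 t^{2}$ ($B{\left(P,t \right)} = 2 t t = 2 t^{2}$)
$D{\left(F \right)} = - 288 F^{3}$ ($D{\left(F \right)} = - 9 \cdot 2 F^{2} F \left(10 + 2 \cdot 3\right) = - 9 \cdot 2 F^{3} \left(10 + 6\right) = - 9 \cdot 2 F^{3} \cdot 16 = - 9 \cdot 32 F^{3} = - 288 F^{3}$)
$D{\left(4 \right)} Z{\left(37 \right)} = - 288 \cdot 4^{3} \cdot 37 = \left(-288\right) 64 \cdot 37 = \left(-18432\right) 37 = -681984$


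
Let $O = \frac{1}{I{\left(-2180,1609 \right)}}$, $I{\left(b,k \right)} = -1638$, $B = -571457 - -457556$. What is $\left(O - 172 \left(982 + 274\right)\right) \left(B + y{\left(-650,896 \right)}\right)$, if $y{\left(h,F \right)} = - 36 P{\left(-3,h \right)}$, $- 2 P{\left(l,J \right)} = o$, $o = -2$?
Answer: $\frac{13439264777243}{546} \approx 2.4614 \cdot 10^{10}$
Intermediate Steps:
$B = -113901$ ($B = -571457 + 457556 = -113901$)
$P{\left(l,J \right)} = 1$ ($P{\left(l,J \right)} = \left(- \frac{1}{2}\right) \left(-2\right) = 1$)
$y{\left(h,F \right)} = -36$ ($y{\left(h,F \right)} = \left(-36\right) 1 = -36$)
$O = - \frac{1}{1638}$ ($O = \frac{1}{-1638} = - \frac{1}{1638} \approx -0.0006105$)
$\left(O - 172 \left(982 + 274\right)\right) \left(B + y{\left(-650,896 \right)}\right) = \left(- \frac{1}{1638} - 172 \left(982 + 274\right)\right) \left(-113901 - 36\right) = \left(- \frac{1}{1638} - 216032\right) \left(-113937\right) = \left(- \frac{353860417}{1638}\right) \left(-113937\right) = \frac{13439264777243}{546}$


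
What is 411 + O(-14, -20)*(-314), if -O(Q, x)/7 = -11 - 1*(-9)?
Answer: -3985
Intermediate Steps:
O(Q, x) = 14 (O(Q, x) = -7*(-11 - 1*(-9)) = -7*(-11 + 9) = -7*(-2) = 14)
411 + O(-14, -20)*(-314) = 411 + 14*(-314) = 411 - 4396 = -3985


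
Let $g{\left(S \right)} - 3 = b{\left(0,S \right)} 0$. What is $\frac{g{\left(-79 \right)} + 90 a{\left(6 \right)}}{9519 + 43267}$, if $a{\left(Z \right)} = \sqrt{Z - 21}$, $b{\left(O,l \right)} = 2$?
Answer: $\frac{3}{52786} + \frac{45 i \sqrt{15}}{26393} \approx 5.6833 \cdot 10^{-5} + 0.0066034 i$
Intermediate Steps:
$a{\left(Z \right)} = \sqrt{-21 + Z}$
$g{\left(S \right)} = 3$ ($g{\left(S \right)} = 3 + 2 \cdot 0 = 3 + 0 = 3$)
$\frac{g{\left(-79 \right)} + 90 a{\left(6 \right)}}{9519 + 43267} = \frac{3 + 90 \sqrt{-21 + 6}}{9519 + 43267} = \frac{3 + 90 \sqrt{-15}}{52786} = \left(3 + 90 i \sqrt{15}\right) \frac{1}{52786} = \frac{3}{52786} + \frac{45 i \sqrt{15}}{26393}$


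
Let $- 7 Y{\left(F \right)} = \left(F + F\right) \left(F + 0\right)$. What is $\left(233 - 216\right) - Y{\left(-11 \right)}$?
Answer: $\frac{361}{7} \approx 51.571$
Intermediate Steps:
$Y{\left(F \right)} = - \frac{2 F^{2}}{7}$ ($Y{\left(F \right)} = - \frac{\left(F + F\right) \left(F + 0\right)}{7} = - \frac{2 F F}{7} = - \frac{2 F^{2}}{7}$)
$\left(233 - 216\right) - Y{\left(-11 \right)} = \left(233 - 216\right) - - \frac{2 \left(-11\right)^{2}}{7} = 17 - \left(- \frac{2}{7}\right) 121 = 17 - - \frac{242}{7} = 17 + \frac{242}{7} = \frac{361}{7}$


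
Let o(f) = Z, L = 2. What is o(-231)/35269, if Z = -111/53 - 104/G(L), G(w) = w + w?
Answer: -1489/1869257 ≈ -0.00079657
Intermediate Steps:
G(w) = 2*w
Z = -1489/53 (Z = -111/53 - 104/(2*2) = -111*1/53 - 104/4 = -111/53 - 104*¼ = -111/53 - 26 = -1489/53 ≈ -28.094)
o(f) = -1489/53
o(-231)/35269 = -1489/53/35269 = -1489/53*1/35269 = -1489/1869257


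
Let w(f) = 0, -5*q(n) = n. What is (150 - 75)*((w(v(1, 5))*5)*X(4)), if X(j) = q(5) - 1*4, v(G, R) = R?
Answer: 0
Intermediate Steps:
q(n) = -n/5
X(j) = -5 (X(j) = -1/5*5 - 1*4 = -1 - 4 = -5)
(150 - 75)*((w(v(1, 5))*5)*X(4)) = (150 - 75)*((0*5)*(-5)) = 75*(0*(-5)) = 75*0 = 0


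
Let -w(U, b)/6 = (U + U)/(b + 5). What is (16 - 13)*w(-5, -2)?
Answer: 60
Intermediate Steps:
w(U, b) = -12*U/(5 + b) (w(U, b) = -6*(U + U)/(b + 5) = -6*2*U/(5 + b) = -12*U/(5 + b))
(16 - 13)*w(-5, -2) = (16 - 13)*(-12*(-5)/(5 - 2)) = 3*(-12*(-5)/3) = 3*(-12*(-5)*⅓) = 3*20 = 60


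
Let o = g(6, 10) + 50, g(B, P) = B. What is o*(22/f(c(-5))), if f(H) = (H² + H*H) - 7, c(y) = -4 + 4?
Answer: -176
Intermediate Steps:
c(y) = 0
f(H) = -7 + 2*H² (f(H) = (H² + H²) - 7 = 2*H² - 7 = -7 + 2*H²)
o = 56 (o = 6 + 50 = 56)
o*(22/f(c(-5))) = 56*(22/(-7 + 2*0²)) = 56*(22/(-7 + 2*0)) = 56*(22/(-7 + 0)) = 56*(22/(-7)) = 56*(22*(-⅐)) = 56*(-22/7) = -176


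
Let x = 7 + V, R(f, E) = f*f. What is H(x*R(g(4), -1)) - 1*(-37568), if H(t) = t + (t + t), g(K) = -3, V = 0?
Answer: 37757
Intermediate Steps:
R(f, E) = f²
x = 7 (x = 7 + 0 = 7)
H(t) = 3*t (H(t) = t + 2*t = 3*t)
H(x*R(g(4), -1)) - 1*(-37568) = 3*(7*(-3)²) - 1*(-37568) = 3*(7*9) + 37568 = 3*63 + 37568 = 189 + 37568 = 37757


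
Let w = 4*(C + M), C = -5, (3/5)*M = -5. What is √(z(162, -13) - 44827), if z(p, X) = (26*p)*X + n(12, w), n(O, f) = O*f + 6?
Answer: 13*I*√593 ≈ 316.57*I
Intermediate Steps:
M = -25/3 (M = (5/3)*(-5) = -25/3 ≈ -8.3333)
w = -160/3 (w = 4*(-5 - 25/3) = 4*(-40/3) = -160/3 ≈ -53.333)
n(O, f) = 6 + O*f
z(p, X) = -634 + 26*X*p (z(p, X) = (26*p)*X + (6 + 12*(-160/3)) = 26*X*p + (6 - 640) = 26*X*p - 634 = -634 + 26*X*p)
√(z(162, -13) - 44827) = √((-634 + 26*(-13)*162) - 44827) = √((-634 - 54756) - 44827) = √(-55390 - 44827) = √(-100217) = 13*I*√593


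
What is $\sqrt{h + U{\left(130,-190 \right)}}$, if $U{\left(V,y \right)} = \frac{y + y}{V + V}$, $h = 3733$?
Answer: $\frac{21 \sqrt{1430}}{13} \approx 61.086$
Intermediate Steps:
$U{\left(V,y \right)} = \frac{y}{V}$ ($U{\left(V,y \right)} = \frac{2 y}{2 V} = 2 y \frac{1}{2 V} = \frac{y}{V}$)
$\sqrt{h + U{\left(130,-190 \right)}} = \sqrt{3733 - \frac{190}{130}} = \sqrt{3733 - \frac{19}{13}} = \sqrt{\frac{48510}{13}} = \frac{21 \sqrt{1430}}{13}$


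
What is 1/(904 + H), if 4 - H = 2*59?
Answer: 1/790 ≈ 0.0012658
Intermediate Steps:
H = -114 (H = 4 - 2*59 = 4 - 1*118 = 4 - 118 = -114)
1/(904 + H) = 1/(904 - 114) = 1/790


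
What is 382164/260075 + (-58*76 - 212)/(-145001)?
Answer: 56615708664/37711135075 ≈ 1.5013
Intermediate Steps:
382164/260075 + (-58*76 - 212)/(-145001) = 382164*(1/260075) + (-4408 - 212)*(-1/145001) = 382164/260075 - 4620*(-1/145001) = 382164/260075 + 4620/145001 = 56615708664/37711135075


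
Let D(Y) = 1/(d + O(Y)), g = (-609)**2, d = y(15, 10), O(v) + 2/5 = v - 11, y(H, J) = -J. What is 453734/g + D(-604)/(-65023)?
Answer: 64923532039/53068326381 ≈ 1.2234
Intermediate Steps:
O(v) = -57/5 + v (O(v) = -2/5 + (v - 11) = -2/5 + (-11 + v) = -57/5 + v)
d = -10 (d = -1*10 = -10)
g = 370881
D(Y) = 1/(-107/5 + Y) (D(Y) = 1/(-10 + (-57/5 + Y)) = 1/(-107/5 + Y))
453734/g + D(-604)/(-65023) = 453734/370881 + (5/(-107 + 5*(-604)))/(-65023) = 453734*(1/370881) + (5/(-107 - 3020))*(-1/65023) = 15646/12789 + (5/(-3127))*(-1/65023) = 15646/12789 + (5*(-1/3127))*(-1/65023) = 15646/12789 - 5/3127*(-1/65023) = 15646/12789 + 5/203326921 = 64923532039/53068326381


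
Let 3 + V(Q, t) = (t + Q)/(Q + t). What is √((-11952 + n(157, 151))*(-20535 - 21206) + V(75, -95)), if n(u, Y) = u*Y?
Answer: I*√490665457 ≈ 22151.0*I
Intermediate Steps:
V(Q, t) = -2 (V(Q, t) = -3 + (t + Q)/(Q + t) = -3 + (Q + t)/(Q + t) = -3 + 1 = -2)
n(u, Y) = Y*u
√((-11952 + n(157, 151))*(-20535 - 21206) + V(75, -95)) = √((-11952 + 151*157)*(-20535 - 21206) - 2) = √((-11952 + 23707)*(-41741) - 2) = √(11755*(-41741) - 2) = √(-490665455 - 2) = √(-490665457) = I*√490665457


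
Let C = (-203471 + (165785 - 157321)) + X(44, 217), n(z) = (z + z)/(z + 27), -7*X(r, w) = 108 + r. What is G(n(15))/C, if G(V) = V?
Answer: -5/1365201 ≈ -3.6625e-6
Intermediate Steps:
X(r, w) = -108/7 - r/7 (X(r, w) = -(108 + r)/7 = -108/7 - r/7)
n(z) = 2*z/(27 + z) (n(z) = (2*z)/(27 + z) = 2*z/(27 + z))
C = -1365201/7 (C = (-203471 + (165785 - 157321)) + (-108/7 - ⅐*44) = (-203471 + 8464) + (-108/7 - 44/7) = -195007 - 152/7 = -1365201/7 ≈ -1.9503e+5)
G(n(15))/C = (2*15/(27 + 15))/(-1365201/7) = (2*15/42)*(-7/1365201) = (2*15*(1/42))*(-7/1365201) = (5/7)*(-7/1365201) = -5/1365201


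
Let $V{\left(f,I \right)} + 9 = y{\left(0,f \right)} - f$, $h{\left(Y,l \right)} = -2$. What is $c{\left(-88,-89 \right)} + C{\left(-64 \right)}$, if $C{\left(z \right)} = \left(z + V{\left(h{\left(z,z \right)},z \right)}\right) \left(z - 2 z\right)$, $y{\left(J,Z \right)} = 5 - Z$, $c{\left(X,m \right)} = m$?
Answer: $-4185$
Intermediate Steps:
$V{\left(f,I \right)} = -4 - 2 f$ ($V{\left(f,I \right)} = -9 - \left(-5 + 2 f\right) = -4 - 2 f$)
$C{\left(z \right)} = - z^{2}$ ($C{\left(z \right)} = \left(z - 0\right) \left(z - 2 z\right) = \left(z + \left(-4 + 4\right)\right) \left(- z\right) = \left(z + 0\right) \left(- z\right) = z \left(- z\right) = - z^{2}$)
$c{\left(-88,-89 \right)} + C{\left(-64 \right)} = -89 - \left(-64\right)^{2} = -89 - 4096 = -4185$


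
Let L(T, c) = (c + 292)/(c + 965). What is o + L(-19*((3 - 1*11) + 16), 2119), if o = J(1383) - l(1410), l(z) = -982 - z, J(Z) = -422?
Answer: 6077891/3084 ≈ 1970.8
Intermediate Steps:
L(T, c) = (292 + c)/(965 + c)
o = 1970 (o = -422 - (-982 - 1*1410) = -422 - (-982 - 1410) = -422 - 1*(-2392) = -422 + 2392 = 1970)
o + L(-19*((3 - 1*11) + 16), 2119) = 1970 + (292 + 2119)/(965 + 2119) = 1970 + 2411/3084 = 6077891/3084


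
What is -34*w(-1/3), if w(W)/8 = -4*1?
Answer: 1088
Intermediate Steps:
w(W) = -32 (w(W) = 8*(-4*1) = 8*(-4) = -32)
-34*w(-1/3) = -34*(-32) = 1088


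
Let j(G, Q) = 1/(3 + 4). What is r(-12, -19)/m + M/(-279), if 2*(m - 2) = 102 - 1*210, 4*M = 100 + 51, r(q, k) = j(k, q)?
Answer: -3505/25389 ≈ -0.13805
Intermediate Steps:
j(G, Q) = ⅐ (j(G, Q) = 1/7 = ⅐)
r(q, k) = ⅐
M = 151/4 (M = (100 + 51)/4 = (¼)*151 = 151/4 ≈ 37.750)
m = -52 (m = 2 + (102 - 1*210)/2 = 2 + (102 - 210)/2 = 2 + (½)*(-108) = 2 - 54 = -52)
r(-12, -19)/m + M/(-279) = (⅐)/(-52) + (151/4)/(-279) = (⅐)*(-1/52) + (151/4)*(-1/279) = -1/364 - 151/1116 = -3505/25389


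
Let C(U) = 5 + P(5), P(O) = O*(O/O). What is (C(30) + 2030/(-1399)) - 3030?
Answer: -4227010/1399 ≈ -3021.4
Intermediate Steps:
P(O) = O (P(O) = O*1 = O)
C(U) = 10 (C(U) = 5 + 5 = 10)
(C(30) + 2030/(-1399)) - 3030 = (10 + 2030/(-1399)) - 3030 = (10 + 2030*(-1/1399)) - 3030 = (10 - 2030/1399) - 3030 = 11960/1399 - 3030 = -4227010/1399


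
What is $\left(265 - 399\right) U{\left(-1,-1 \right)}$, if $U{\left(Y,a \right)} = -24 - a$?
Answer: $3082$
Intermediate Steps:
$\left(265 - 399\right) U{\left(-1,-1 \right)} = \left(265 - 399\right) \left(-24 - -1\right) = - 134 \left(-24 + 1\right) = \left(-134\right) \left(-23\right) = 3082$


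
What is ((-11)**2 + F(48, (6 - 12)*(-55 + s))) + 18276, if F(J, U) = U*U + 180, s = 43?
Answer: 23761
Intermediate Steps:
F(J, U) = 180 + U**2 (F(J, U) = U**2 + 180 = 180 + U**2)
((-11)**2 + F(48, (6 - 12)*(-55 + s))) + 18276 = ((-11)**2 + (180 + ((6 - 12)*(-55 + 43))**2)) + 18276 = (121 + (180 + (-6*(-12))**2)) + 18276 = (121 + (180 + 72**2)) + 18276 = (121 + (180 + 5184)) + 18276 = (121 + 5364) + 18276 = 5485 + 18276 = 23761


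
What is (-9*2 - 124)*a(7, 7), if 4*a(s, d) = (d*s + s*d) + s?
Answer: -7455/2 ≈ -3727.5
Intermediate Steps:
a(s, d) = s/4 + d*s/2 (a(s, d) = ((d*s + s*d) + s)/4 = ((d*s + d*s) + s)/4 = (2*d*s + s)/4 = (s + 2*d*s)/4 = s/4 + d*s/2)
(-9*2 - 124)*a(7, 7) = (-9*2 - 124)*((¼)*7*(1 + 2*7)) = (-18 - 124)*((¼)*7*(1 + 14)) = -71*7*15/2 = -142*105/4 = -7455/2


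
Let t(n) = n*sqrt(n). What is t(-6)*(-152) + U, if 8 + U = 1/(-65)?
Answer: -521/65 + 912*I*sqrt(6) ≈ -8.0154 + 2233.9*I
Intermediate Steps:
U = -521/65 (U = -8 + 1/(-65) = -8 - 1/65 = -521/65 ≈ -8.0154)
t(n) = n**(3/2)
t(-6)*(-152) + U = (-6)**(3/2)*(-152) - 521/65 = -6*I*sqrt(6)*(-152) - 521/65 = 912*I*sqrt(6) - 521/65 = -521/65 + 912*I*sqrt(6)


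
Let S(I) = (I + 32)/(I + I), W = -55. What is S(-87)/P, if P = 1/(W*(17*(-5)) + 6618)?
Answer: 621115/174 ≈ 3569.6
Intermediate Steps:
S(I) = (32 + I)/(2*I) (S(I) = (32 + I)/((2*I)) = (32 + I)*(1/(2*I)) = (32 + I)/(2*I))
P = 1/11293 (P = 1/(-935*(-5) + 6618) = 1/(-55*(-85) + 6618) = 1/(4675 + 6618) = 1/11293 ≈ 8.8550e-5)
S(-87)/P = ((½)*(32 - 87)/(-87))/(1/11293) = ((½)*(-1/87)*(-55))*11293 = (55/174)*11293 = 621115/174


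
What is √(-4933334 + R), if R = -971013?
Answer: I*√5904347 ≈ 2429.9*I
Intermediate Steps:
√(-4933334 + R) = √(-4933334 - 971013) = √(-5904347) = I*√5904347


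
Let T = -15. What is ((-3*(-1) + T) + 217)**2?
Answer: 42025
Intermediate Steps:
((-3*(-1) + T) + 217)**2 = ((-3*(-1) - 15) + 217)**2 = ((3 - 15) + 217)**2 = (-12 + 217)**2 = 205**2 = 42025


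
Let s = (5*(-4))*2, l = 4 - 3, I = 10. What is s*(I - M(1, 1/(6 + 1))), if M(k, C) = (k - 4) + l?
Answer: -480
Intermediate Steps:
l = 1
M(k, C) = -3 + k (M(k, C) = (k - 4) + 1 = (-4 + k) + 1 = -3 + k)
s = -40 (s = -20*2 = -40)
s*(I - M(1, 1/(6 + 1))) = -40*(10 - (-3 + 1)) = -40*(10 - 1*(-2)) = -40*(10 + 2) = -40*12 = -480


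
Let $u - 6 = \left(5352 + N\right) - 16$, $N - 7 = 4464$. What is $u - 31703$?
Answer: $-21890$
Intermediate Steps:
$N = 4471$ ($N = 7 + 4464 = 4471$)
$u = 9813$ ($u = 6 + \left(\left(5352 + 4471\right) - 16\right) = 6 + \left(9823 - 16\right) = 6 + 9807 = 9813$)
$u - 31703 = 9813 - 31703 = -21890$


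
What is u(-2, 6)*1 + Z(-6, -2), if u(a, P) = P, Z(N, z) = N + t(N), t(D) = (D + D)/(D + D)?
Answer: 1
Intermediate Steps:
t(D) = 1 (t(D) = (2*D)/((2*D)) = (2*D)*(1/(2*D)) = 1)
Z(N, z) = 1 + N (Z(N, z) = N + 1 = 1 + N)
u(-2, 6)*1 + Z(-6, -2) = 6*1 + (1 - 6) = 6 - 5 = 1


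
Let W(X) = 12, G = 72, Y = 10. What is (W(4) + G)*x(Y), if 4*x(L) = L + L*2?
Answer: 630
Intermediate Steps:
x(L) = 3*L/4 (x(L) = (L + L*2)/4 = (L + 2*L)/4 = (3*L)/4 = 3*L/4)
(W(4) + G)*x(Y) = (12 + 72)*((3/4)*10) = 84*(15/2) = 630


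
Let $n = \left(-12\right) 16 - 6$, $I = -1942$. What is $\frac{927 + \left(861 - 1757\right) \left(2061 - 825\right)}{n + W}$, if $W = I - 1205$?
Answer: $\frac{368843}{1115} \approx 330.8$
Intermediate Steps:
$W = -3147$ ($W = -1942 - 1205 = -3147$)
$n = -198$ ($n = -192 - 6 = -198$)
$\frac{927 + \left(861 - 1757\right) \left(2061 - 825\right)}{n + W} = \frac{927 + \left(861 - 1757\right) \left(2061 - 825\right)}{-198 - 3147} = \frac{927 - 1107456}{-3345} = \left(927 - 1107456\right) \left(- \frac{1}{3345}\right) = \left(-1106529\right) \left(- \frac{1}{3345}\right) = \frac{368843}{1115}$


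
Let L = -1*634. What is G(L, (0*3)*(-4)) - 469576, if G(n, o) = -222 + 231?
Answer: -469567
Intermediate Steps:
L = -634
G(n, o) = 9
G(L, (0*3)*(-4)) - 469576 = 9 - 469576 = -469567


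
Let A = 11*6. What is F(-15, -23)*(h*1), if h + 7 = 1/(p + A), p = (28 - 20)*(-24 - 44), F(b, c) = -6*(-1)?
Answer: -10041/239 ≈ -42.013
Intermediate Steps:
A = 66
F(b, c) = 6
p = -544 (p = 8*(-68) = -544)
h = -3347/478 (h = -7 + 1/(-544 + 66) = -7 + 1/(-478) = -7 - 1/478 = -3347/478 ≈ -7.0021)
F(-15, -23)*(h*1) = 6*(-3347/478*1) = 6*(-3347/478) = -10041/239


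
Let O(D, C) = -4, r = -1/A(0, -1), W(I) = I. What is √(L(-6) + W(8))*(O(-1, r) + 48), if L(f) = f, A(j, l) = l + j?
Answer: 44*√2 ≈ 62.225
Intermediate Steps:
A(j, l) = j + l
r = 1 (r = -1/(0 - 1) = -1/(-1) = -1*(-1) = 1)
√(L(-6) + W(8))*(O(-1, r) + 48) = √(-6 + 8)*(-4 + 48) = √2*44 = 44*√2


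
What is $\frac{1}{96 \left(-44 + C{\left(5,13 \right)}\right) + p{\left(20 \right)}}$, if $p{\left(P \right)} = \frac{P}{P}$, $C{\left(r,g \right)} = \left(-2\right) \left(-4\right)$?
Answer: $- \frac{1}{3455} \approx -0.00028944$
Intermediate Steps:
$C{\left(r,g \right)} = 8$
$p{\left(P \right)} = 1$
$\frac{1}{96 \left(-44 + C{\left(5,13 \right)}\right) + p{\left(20 \right)}} = \frac{1}{96 \left(-44 + 8\right) + 1} = \frac{1}{96 \left(-36\right) + 1} = \frac{1}{-3456 + 1} = \frac{1}{-3455} = - \frac{1}{3455}$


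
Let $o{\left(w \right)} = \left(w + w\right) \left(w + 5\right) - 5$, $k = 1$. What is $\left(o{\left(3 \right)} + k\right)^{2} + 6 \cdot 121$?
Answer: $2662$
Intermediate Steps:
$o{\left(w \right)} = -5 + 2 w \left(5 + w\right)$ ($o{\left(w \right)} = 2 w \left(5 + w\right) - 5 = -5 + 2 w \left(5 + w\right)$)
$\left(o{\left(3 \right)} + k\right)^{2} + 6 \cdot 121 = \left(\left(-5 + 2 \cdot 3^{2} + 10 \cdot 3\right) + 1\right)^{2} + 6 \cdot 121 = \left(\left(-5 + 2 \cdot 9 + 30\right) + 1\right)^{2} + 726 = \left(\left(-5 + 18 + 30\right) + 1\right)^{2} + 726 = \left(43 + 1\right)^{2} + 726 = 44^{2} + 726 = 1936 + 726 = 2662$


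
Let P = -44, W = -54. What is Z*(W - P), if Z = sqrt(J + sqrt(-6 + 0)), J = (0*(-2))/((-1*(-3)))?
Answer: -10*6**(1/4)*sqrt(I) ≈ -11.067 - 11.067*I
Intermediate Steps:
J = 0 (J = 0/3 = 0*(1/3) = 0)
Z = 6**(1/4)*sqrt(I) (Z = sqrt(0 + sqrt(-6 + 0)) = sqrt(0 + sqrt(-6)) = sqrt(0 + I*sqrt(6)) = sqrt(I*sqrt(6)) = 6**(1/4)*sqrt(I) ≈ 1.1067 + 1.1067*I)
Z*(W - P) = (6**(1/4)*sqrt(I))*(-54 - 1*(-44)) = (6**(1/4)*sqrt(I))*(-54 + 44) = (6**(1/4)*sqrt(I))*(-10) = -10*6**(1/4)*sqrt(I)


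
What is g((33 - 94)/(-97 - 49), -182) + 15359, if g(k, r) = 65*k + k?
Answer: 1123220/73 ≈ 15387.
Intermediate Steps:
g(k, r) = 66*k
g((33 - 94)/(-97 - 49), -182) + 15359 = 66*((33 - 94)/(-97 - 49)) + 15359 = 66*(-61/(-146)) + 15359 = 66*(-61*(-1/146)) + 15359 = 66*(61/146) + 15359 = 2013/73 + 15359 = 1123220/73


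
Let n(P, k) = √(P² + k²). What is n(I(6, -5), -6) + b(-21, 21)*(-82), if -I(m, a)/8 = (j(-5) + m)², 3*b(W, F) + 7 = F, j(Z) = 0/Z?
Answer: -1148/3 + 6*√2305 ≈ -94.604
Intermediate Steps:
j(Z) = 0
b(W, F) = -7/3 + F/3
I(m, a) = -8*m² (I(m, a) = -8*(0 + m)² = -8*m²)
n(I(6, -5), -6) + b(-21, 21)*(-82) = √((-8*6²)² + (-6)²) + (-7/3 + (⅓)*21)*(-82) = √((-8*36)² + 36) + (-7/3 + 7)*(-82) = √((-288)² + 36) + (14/3)*(-82) = √(82944 + 36) - 1148/3 = √82980 - 1148/3 = 6*√2305 - 1148/3 = -1148/3 + 6*√2305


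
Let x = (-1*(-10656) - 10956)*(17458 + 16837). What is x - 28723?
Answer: -10317223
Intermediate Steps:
x = -10288500 (x = (10656 - 10956)*34295 = -300*34295 = -10288500)
x - 28723 = -10288500 - 28723 = -10317223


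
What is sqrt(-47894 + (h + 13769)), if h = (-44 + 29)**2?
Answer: 10*I*sqrt(339) ≈ 184.12*I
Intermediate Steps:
h = 225 (h = (-15)**2 = 225)
sqrt(-47894 + (h + 13769)) = sqrt(-47894 + (225 + 13769)) = sqrt(-47894 + 13994) = sqrt(-33900) = 10*I*sqrt(339)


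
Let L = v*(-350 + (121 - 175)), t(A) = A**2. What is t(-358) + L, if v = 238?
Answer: 32012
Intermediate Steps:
L = -96152 (L = 238*(-350 + (121 - 175)) = 238*(-350 - 54) = 238*(-404) = -96152)
t(-358) + L = (-358)**2 - 96152 = 128164 - 96152 = 32012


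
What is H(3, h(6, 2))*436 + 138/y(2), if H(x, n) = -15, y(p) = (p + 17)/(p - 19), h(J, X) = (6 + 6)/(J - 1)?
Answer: -126606/19 ≈ -6663.5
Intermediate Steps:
h(J, X) = 12/(-1 + J)
y(p) = (17 + p)/(-19 + p)
H(3, h(6, 2))*436 + 138/y(2) = -15*436 + 138/(((17 + 2)/(-19 + 2))) = -6540 + 138/((19/(-17))) = -6540 + 138/((-1/17*19)) = -6540 + 138/(-19/17) = -6540 + 138*(-17/19) = -6540 - 2346/19 = -126606/19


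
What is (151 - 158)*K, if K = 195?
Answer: -1365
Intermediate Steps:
(151 - 158)*K = (151 - 158)*195 = -7*195 = -1365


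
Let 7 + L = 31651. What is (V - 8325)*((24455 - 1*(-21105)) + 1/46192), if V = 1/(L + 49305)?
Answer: -59092854613045371/155799842 ≈ -3.7929e+8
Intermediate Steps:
L = 31644 (L = -7 + 31651 = 31644)
V = 1/80949 (V = 1/(31644 + 49305) = 1/80949 ≈ 1.2353e-5)
(V - 8325)*((24455 - 1*(-21105)) + 1/46192) = (1/80949 - 8325)*((24455 - 1*(-21105)) + 1/46192) = -673900424*((24455 + 21105) + 1/46192)/80949 = -673900424*(45560 + 1/46192)/80949 = -673900424/80949*2104507521/46192 = -59092854613045371/155799842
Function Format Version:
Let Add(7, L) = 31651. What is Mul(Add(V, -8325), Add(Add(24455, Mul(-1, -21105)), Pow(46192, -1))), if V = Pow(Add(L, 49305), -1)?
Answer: Rational(-59092854613045371, 155799842) ≈ -3.7929e+8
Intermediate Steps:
L = 31644 (L = Add(-7, 31651) = 31644)
V = Rational(1, 80949) (V = Pow(Add(31644, 49305), -1) = Pow(80949, -1) = Rational(1, 80949) ≈ 1.2353e-5)
Mul(Add(V, -8325), Add(Add(24455, Mul(-1, -21105)), Pow(46192, -1))) = Mul(Add(Rational(1, 80949), -8325), Add(Add(24455, Mul(-1, -21105)), Pow(46192, -1))) = Mul(Rational(-673900424, 80949), Add(Add(24455, 21105), Rational(1, 46192))) = Mul(Rational(-673900424, 80949), Add(45560, Rational(1, 46192))) = Mul(Rational(-673900424, 80949), Rational(2104507521, 46192)) = Rational(-59092854613045371, 155799842)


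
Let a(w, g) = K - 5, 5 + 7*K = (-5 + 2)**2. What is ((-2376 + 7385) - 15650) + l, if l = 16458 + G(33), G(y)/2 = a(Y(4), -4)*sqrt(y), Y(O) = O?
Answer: 5817 - 62*sqrt(33)/7 ≈ 5766.1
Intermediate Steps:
K = 4/7 (K = -5/7 + (-5 + 2)**2/7 = -5/7 + (1/7)*(-3)**2 = -5/7 + (1/7)*9 = -5/7 + 9/7 = 4/7 ≈ 0.57143)
a(w, g) = -31/7 (a(w, g) = 4/7 - 5 = -31/7)
G(y) = -62*sqrt(y)/7 (G(y) = 2*(-31*sqrt(y)/7) = -62*sqrt(y)/7)
l = 16458 - 62*sqrt(33)/7 ≈ 16407.
((-2376 + 7385) - 15650) + l = ((-2376 + 7385) - 15650) + (16458 - 62*sqrt(33)/7) = (5009 - 15650) + (16458 - 62*sqrt(33)/7) = -10641 + (16458 - 62*sqrt(33)/7) = 5817 - 62*sqrt(33)/7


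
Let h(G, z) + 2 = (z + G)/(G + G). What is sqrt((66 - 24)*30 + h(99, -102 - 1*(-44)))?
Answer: 5*sqrt(219230)/66 ≈ 35.471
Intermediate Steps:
h(G, z) = -2 + (G + z)/(2*G) (h(G, z) = -2 + (z + G)/(G + G) = -2 + (G + z)/((2*G)) = -2 + (G + z)*(1/(2*G)) = -2 + (G + z)/(2*G))
sqrt((66 - 24)*30 + h(99, -102 - 1*(-44))) = sqrt((66 - 24)*30 + (1/2)*((-102 - 1*(-44)) - 3*99)/99) = sqrt(42*30 + (1/2)*(1/99)*((-102 + 44) - 297)) = sqrt(1260 + (1/2)*(1/99)*(-58 - 297)) = sqrt(1260 + (1/2)*(1/99)*(-355)) = sqrt(1260 - 355/198) = sqrt(249125/198) = 5*sqrt(219230)/66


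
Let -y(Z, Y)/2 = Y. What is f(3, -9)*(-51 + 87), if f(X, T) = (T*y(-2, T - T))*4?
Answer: 0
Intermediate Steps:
y(Z, Y) = -2*Y
f(X, T) = 0 (f(X, T) = (T*(-2*(T - T)))*4 = (T*(-2*0))*4 = (T*0)*4 = 0*4 = 0)
f(3, -9)*(-51 + 87) = 0*(-51 + 87) = 0*36 = 0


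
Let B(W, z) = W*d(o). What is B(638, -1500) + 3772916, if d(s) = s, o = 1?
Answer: 3773554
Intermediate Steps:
B(W, z) = W (B(W, z) = W*1 = W)
B(638, -1500) + 3772916 = 638 + 3772916 = 3773554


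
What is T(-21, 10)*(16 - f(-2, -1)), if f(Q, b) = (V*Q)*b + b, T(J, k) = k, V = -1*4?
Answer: 250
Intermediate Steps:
V = -4
f(Q, b) = b - 4*Q*b (f(Q, b) = (-4*Q)*b + b = -4*Q*b + b = b - 4*Q*b)
T(-21, 10)*(16 - f(-2, -1)) = 10*(16 - (-1)*(1 - 4*(-2))) = 10*(16 - (-1)*(1 + 8)) = 10*(16 - (-1)*9) = 10*(16 - 1*(-9)) = 10*(16 + 9) = 10*25 = 250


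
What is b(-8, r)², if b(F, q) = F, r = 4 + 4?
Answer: 64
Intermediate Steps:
r = 8
b(-8, r)² = (-8)² = 64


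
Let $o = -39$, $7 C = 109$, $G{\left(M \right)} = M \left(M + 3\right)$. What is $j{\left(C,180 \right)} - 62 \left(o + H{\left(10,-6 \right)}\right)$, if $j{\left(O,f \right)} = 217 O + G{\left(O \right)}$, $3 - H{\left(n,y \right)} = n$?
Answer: $\frac{319489}{49} \approx 6520.2$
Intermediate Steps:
$H{\left(n,y \right)} = 3 - n$
$G{\left(M \right)} = M \left(3 + M\right)$
$C = \frac{109}{7}$ ($C = \frac{1}{7} \cdot 109 = \frac{109}{7} \approx 15.571$)
$j{\left(O,f \right)} = 217 O + O \left(3 + O\right)$
$j{\left(C,180 \right)} - 62 \left(o + H{\left(10,-6 \right)}\right) = \frac{109 \left(220 + \frac{109}{7}\right)}{7} - 62 \left(-39 + \left(3 - 10\right)\right) = \frac{109}{7} \cdot \frac{1649}{7} - 62 \left(-39 + \left(3 - 10\right)\right) = \frac{179741}{49} - 62 \left(-39 - 7\right) = \frac{179741}{49} - 62 \left(-46\right) = \frac{179741}{49} - -2852 = \frac{179741}{49} + 2852 = \frac{319489}{49}$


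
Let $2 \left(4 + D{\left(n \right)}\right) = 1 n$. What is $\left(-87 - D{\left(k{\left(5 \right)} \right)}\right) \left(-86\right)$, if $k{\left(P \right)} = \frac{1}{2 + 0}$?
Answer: $\frac{14319}{2} \approx 7159.5$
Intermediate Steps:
$k{\left(P \right)} = \frac{1}{2}$
$D{\left(n \right)} = -4 + \frac{n}{2}$ ($D{\left(n \right)} = -4 + \frac{1 n}{2} = -4 + \frac{n}{2}$)
$\left(-87 - D{\left(k{\left(5 \right)} \right)}\right) \left(-86\right) = \left(-87 - \left(-4 + \frac{1}{2} \cdot \frac{1}{2}\right)\right) \left(-86\right) = \left(-87 - \left(-4 + \frac{1}{4}\right)\right) \left(-86\right) = \left(-87 - - \frac{15}{4}\right) \left(-86\right) = \left(-87 + \frac{15}{4}\right) \left(-86\right) = \left(- \frac{333}{4}\right) \left(-86\right) = \frac{14319}{2}$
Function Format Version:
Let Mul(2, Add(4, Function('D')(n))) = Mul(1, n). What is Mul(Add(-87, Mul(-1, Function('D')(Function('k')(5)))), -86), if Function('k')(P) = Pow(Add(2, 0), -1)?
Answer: Rational(14319, 2) ≈ 7159.5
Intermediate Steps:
Function('k')(P) = Rational(1, 2) (Function('k')(P) = Pow(2, -1) = Rational(1, 2))
Function('D')(n) = Add(-4, Mul(Rational(1, 2), n)) (Function('D')(n) = Add(-4, Mul(Rational(1, 2), Mul(1, n))) = Add(-4, Mul(Rational(1, 2), n)))
Mul(Add(-87, Mul(-1, Function('D')(Function('k')(5)))), -86) = Mul(Add(-87, Mul(-1, Add(-4, Mul(Rational(1, 2), Rational(1, 2))))), -86) = Mul(Add(-87, Mul(-1, Add(-4, Rational(1, 4)))), -86) = Mul(Add(-87, Mul(-1, Rational(-15, 4))), -86) = Mul(Add(-87, Rational(15, 4)), -86) = Mul(Rational(-333, 4), -86) = Rational(14319, 2)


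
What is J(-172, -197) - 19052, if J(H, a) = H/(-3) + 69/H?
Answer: -9801455/516 ≈ -18995.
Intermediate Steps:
J(H, a) = 69/H - H/3 (J(H, a) = H*(-⅓) + 69/H = -H/3 + 69/H = 69/H - H/3)
J(-172, -197) - 19052 = (69/(-172) - ⅓*(-172)) - 19052 = (69*(-1/172) + 172/3) - 19052 = (-69/172 + 172/3) - 19052 = 29377/516 - 19052 = -9801455/516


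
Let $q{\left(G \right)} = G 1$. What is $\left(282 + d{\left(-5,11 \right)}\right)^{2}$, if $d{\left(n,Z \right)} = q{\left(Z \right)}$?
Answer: $85849$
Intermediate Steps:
$q{\left(G \right)} = G$
$d{\left(n,Z \right)} = Z$
$\left(282 + d{\left(-5,11 \right)}\right)^{2} = \left(282 + 11\right)^{2} = 293^{2} = 85849$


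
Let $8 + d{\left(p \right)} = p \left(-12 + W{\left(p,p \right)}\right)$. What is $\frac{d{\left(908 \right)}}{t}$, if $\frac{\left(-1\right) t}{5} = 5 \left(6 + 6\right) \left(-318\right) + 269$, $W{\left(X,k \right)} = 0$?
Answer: $- \frac{10904}{94055} \approx -0.11593$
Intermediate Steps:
$d{\left(p \right)} = -8 - 12 p$ ($d{\left(p \right)} = -8 + p \left(-12 + 0\right) = -8 + p \left(-12\right) = -8 - 12 p$)
$t = 94055$ ($t = - 5 \left(5 \left(6 + 6\right) \left(-318\right) + 269\right) = - 5 \left(5 \cdot 12 \left(-318\right) + 269\right) = - 5 \left(60 \left(-318\right) + 269\right) = - 5 \left(-19080 + 269\right) = \left(-5\right) \left(-18811\right) = 94055$)
$\frac{d{\left(908 \right)}}{t} = \frac{-8 - 10896}{94055} = \left(-8 - 10896\right) \frac{1}{94055} = \left(-10904\right) \frac{1}{94055} = - \frac{10904}{94055}$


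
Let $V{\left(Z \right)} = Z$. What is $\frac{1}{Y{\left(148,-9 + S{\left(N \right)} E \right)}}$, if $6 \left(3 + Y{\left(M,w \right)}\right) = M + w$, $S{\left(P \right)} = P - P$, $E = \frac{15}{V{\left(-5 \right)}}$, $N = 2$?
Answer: $\frac{6}{121} \approx 0.049587$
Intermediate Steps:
$E = -3$ ($E = \frac{15}{-5} = 15 \left(- \frac{1}{5}\right) = -3$)
$S{\left(P \right)} = 0$
$Y{\left(M,w \right)} = -3 + \frac{M}{6} + \frac{w}{6}$ ($Y{\left(M,w \right)} = -3 + \frac{M + w}{6} = -3 + \left(\frac{M}{6} + \frac{w}{6}\right) = -3 + \frac{M}{6} + \frac{w}{6}$)
$\frac{1}{Y{\left(148,-9 + S{\left(N \right)} E \right)}} = \frac{1}{-3 + \frac{1}{6} \cdot 148 + \frac{-9 + 0 \left(-3\right)}{6}} = \frac{1}{-3 + \frac{74}{3} + \frac{-9 + 0}{6}} = \frac{1}{-3 + \frac{74}{3} + \frac{1}{6} \left(-9\right)} = \frac{1}{-3 + \frac{74}{3} - \frac{3}{2}} = \frac{1}{\frac{121}{6}} = \frac{6}{121}$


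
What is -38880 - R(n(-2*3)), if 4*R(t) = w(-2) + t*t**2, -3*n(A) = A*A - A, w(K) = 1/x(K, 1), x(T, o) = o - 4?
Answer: -458327/12 ≈ -38194.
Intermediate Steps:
x(T, o) = -4 + o
w(K) = -1/3 (w(K) = 1/(-4 + 1) = 1/(-3) = -1/3)
n(A) = -A**2/3 + A/3 (n(A) = -(A*A - A)/3 = -(A**2 - A)/3 = -A**2/3 + A/3)
R(t) = -1/12 + t**3/4 (R(t) = (-1/3 + t*t**2)/4 = (-1/3 + t**3)/4 = -1/12 + t**3/4)
-38880 - R(n(-2*3)) = -38880 - (-1/12 + ((-2*3)*(1 - (-2)*3)/3)**3/4) = -38880 - (-1/12 + ((1/3)*(-6)*(1 - 1*(-6)))**3/4) = -38880 - (-1/12 + ((1/3)*(-6)*(1 + 6))**3/4) = -38880 - (-1/12 + ((1/3)*(-6)*7)**3/4) = -38880 - (-1/12 + (1/4)*(-14)**3) = -38880 - (-1/12 + (1/4)*(-2744)) = -38880 - (-1/12 - 686) = -38880 - 1*(-8233/12) = -38880 + 8233/12 = -458327/12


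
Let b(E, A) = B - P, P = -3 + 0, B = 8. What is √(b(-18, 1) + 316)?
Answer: √327 ≈ 18.083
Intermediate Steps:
P = -3
b(E, A) = 11 (b(E, A) = 8 - 1*(-3) = 8 + 3 = 11)
√(b(-18, 1) + 316) = √(11 + 316) = √327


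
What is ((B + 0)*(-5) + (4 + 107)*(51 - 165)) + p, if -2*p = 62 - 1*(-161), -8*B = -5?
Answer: -102149/8 ≈ -12769.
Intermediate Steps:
B = 5/8 (B = -1/8*(-5) = 5/8 ≈ 0.62500)
p = -223/2 (p = -(62 - 1*(-161))/2 = -(62 + 161)/2 = -1/2*223 = -223/2 ≈ -111.50)
((B + 0)*(-5) + (4 + 107)*(51 - 165)) + p = ((5/8 + 0)*(-5) + (4 + 107)*(51 - 165)) - 223/2 = ((5/8)*(-5) + 111*(-114)) - 223/2 = (-25/8 - 12654) - 223/2 = -101257/8 - 223/2 = -102149/8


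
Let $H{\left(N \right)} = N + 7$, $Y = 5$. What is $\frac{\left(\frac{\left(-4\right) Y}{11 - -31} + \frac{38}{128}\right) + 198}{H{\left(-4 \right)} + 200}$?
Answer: $\frac{265871}{272832} \approx 0.97449$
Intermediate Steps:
$H{\left(N \right)} = 7 + N$
$\frac{\left(\frac{\left(-4\right) Y}{11 - -31} + \frac{38}{128}\right) + 198}{H{\left(-4 \right)} + 200} = \frac{\left(\frac{\left(-4\right) 5}{11 - -31} + \frac{38}{128}\right) + 198}{\left(7 - 4\right) + 200} = \frac{\left(- \frac{20}{11 + 31} + 38 \cdot \frac{1}{128}\right) + 198}{3 + 200} = \frac{\left(- \frac{20}{42} + \frac{19}{64}\right) + 198}{203} = \left(\left(\left(-20\right) \frac{1}{42} + \frac{19}{64}\right) + 198\right) \frac{1}{203} = \left(\left(- \frac{10}{21} + \frac{19}{64}\right) + 198\right) \frac{1}{203} = \left(- \frac{241}{1344} + 198\right) \frac{1}{203} = \frac{265871}{1344} \cdot \frac{1}{203} = \frac{265871}{272832}$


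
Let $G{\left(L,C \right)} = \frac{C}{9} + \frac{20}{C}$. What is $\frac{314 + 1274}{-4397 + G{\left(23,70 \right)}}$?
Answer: $- \frac{100044}{276503} \approx -0.36182$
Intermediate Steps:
$G{\left(L,C \right)} = \frac{20}{C} + \frac{C}{9}$ ($G{\left(L,C \right)} = C \frac{1}{9} + \frac{20}{C} = \frac{C}{9} + \frac{20}{C} = \frac{20}{C} + \frac{C}{9}$)
$\frac{314 + 1274}{-4397 + G{\left(23,70 \right)}} = \frac{314 + 1274}{-4397 + \left(\frac{20}{70} + \frac{1}{9} \cdot 70\right)} = \frac{1588}{-4397 + \left(20 \cdot \frac{1}{70} + \frac{70}{9}\right)} = \frac{1588}{-4397 + \left(\frac{2}{7} + \frac{70}{9}\right)} = \frac{1588}{-4397 + \frac{508}{63}} = \frac{1588}{- \frac{276503}{63}} = 1588 \left(- \frac{63}{276503}\right) = - \frac{100044}{276503}$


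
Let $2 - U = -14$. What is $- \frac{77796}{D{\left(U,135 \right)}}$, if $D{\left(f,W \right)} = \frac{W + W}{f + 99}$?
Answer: $- \frac{99406}{3} \approx -33135.0$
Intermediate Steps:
$U = 16$ ($U = 2 - -14 = 2 + 14 = 16$)
$D{\left(f,W \right)} = \frac{2 W}{99 + f}$
$- \frac{77796}{D{\left(U,135 \right)}} = - \frac{77796}{2 \cdot 135 \frac{1}{99 + 16}} = - \frac{77796}{2 \cdot 135 \cdot \frac{1}{115}} = - \frac{77796}{\frac{54}{23}} = \left(-77796\right) \frac{23}{54} = - \frac{99406}{3}$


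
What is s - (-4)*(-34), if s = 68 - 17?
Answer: -85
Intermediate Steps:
s = 51
s - (-4)*(-34) = 51 - (-4)*(-34) = 51 - 1*136 = 51 - 136 = -85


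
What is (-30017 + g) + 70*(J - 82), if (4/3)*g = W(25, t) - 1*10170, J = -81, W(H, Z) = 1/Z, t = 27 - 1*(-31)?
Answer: -11380641/232 ≈ -49055.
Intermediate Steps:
t = 58 (t = 27 + 31 = 58)
g = -1769577/232 (g = 3*(1/58 - 1*10170)/4 = 3*(1/58 - 10170)/4 = (3/4)*(-589859/58) = -1769577/232 ≈ -7627.5)
(-30017 + g) + 70*(J - 82) = (-30017 - 1769577/232) + 70*(-81 - 82) = -8733521/232 + 70*(-163) = -8733521/232 - 11410 = -11380641/232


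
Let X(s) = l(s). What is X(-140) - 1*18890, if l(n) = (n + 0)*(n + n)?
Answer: 20310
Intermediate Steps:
l(n) = 2*n² (l(n) = n*(2*n) = 2*n²)
X(s) = 2*s²
X(-140) - 1*18890 = 2*(-140)² - 1*18890 = 2*19600 - 18890 = 39200 - 18890 = 20310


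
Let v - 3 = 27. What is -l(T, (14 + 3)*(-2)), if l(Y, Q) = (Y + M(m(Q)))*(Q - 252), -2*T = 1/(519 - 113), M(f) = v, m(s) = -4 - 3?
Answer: 3483337/406 ≈ 8579.6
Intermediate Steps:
m(s) = -7
v = 30 (v = 3 + 27 = 30)
M(f) = 30
T = -1/812 (T = -1/(2*(519 - 113)) = -½/406 = -½*1/406 = -1/812 ≈ -0.0012315)
l(Y, Q) = (-252 + Q)*(30 + Y) (l(Y, Q) = (Y + 30)*(Q - 252) = (30 + Y)*(-252 + Q) = (-252 + Q)*(30 + Y))
-l(T, (14 + 3)*(-2)) = -(-7560 - 252*(-1/812) + 30*((14 + 3)*(-2)) + ((14 + 3)*(-2))*(-1/812)) = -(-7560 + 9/29 + 30*(17*(-2)) + (17*(-2))*(-1/812)) = -(-7560 + 9/29 + 30*(-34) - 34*(-1/812)) = -(-7560 + 9/29 - 1020 + 17/406) = -1*(-3483337/406) = 3483337/406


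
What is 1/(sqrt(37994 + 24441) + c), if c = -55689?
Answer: -55689/3101202286 - sqrt(62435)/3101202286 ≈ -1.8038e-5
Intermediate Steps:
1/(sqrt(37994 + 24441) + c) = 1/(sqrt(37994 + 24441) - 55689) = 1/(sqrt(62435) - 55689) = 1/(-55689 + sqrt(62435))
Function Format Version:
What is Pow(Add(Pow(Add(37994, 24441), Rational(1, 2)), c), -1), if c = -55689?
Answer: Add(Rational(-55689, 3101202286), Mul(Rational(-1, 3101202286), Pow(62435, Rational(1, 2)))) ≈ -1.8038e-5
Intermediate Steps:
Pow(Add(Pow(Add(37994, 24441), Rational(1, 2)), c), -1) = Pow(Add(Pow(Add(37994, 24441), Rational(1, 2)), -55689), -1) = Pow(Add(Pow(62435, Rational(1, 2)), -55689), -1) = Pow(Add(-55689, Pow(62435, Rational(1, 2))), -1)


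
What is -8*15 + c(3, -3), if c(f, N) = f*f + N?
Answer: -114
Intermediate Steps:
c(f, N) = N + f**2 (c(f, N) = f**2 + N = N + f**2)
-8*15 + c(3, -3) = -8*15 + (-3 + 3**2) = -120 + (-3 + 9) = -120 + 6 = -114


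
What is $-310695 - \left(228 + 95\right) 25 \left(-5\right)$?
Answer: $-270320$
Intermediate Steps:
$-310695 - \left(228 + 95\right) 25 \left(-5\right) = -310695 - 323 \left(-125\right) = -310695 - -40375 = -310695 + 40375 = -270320$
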